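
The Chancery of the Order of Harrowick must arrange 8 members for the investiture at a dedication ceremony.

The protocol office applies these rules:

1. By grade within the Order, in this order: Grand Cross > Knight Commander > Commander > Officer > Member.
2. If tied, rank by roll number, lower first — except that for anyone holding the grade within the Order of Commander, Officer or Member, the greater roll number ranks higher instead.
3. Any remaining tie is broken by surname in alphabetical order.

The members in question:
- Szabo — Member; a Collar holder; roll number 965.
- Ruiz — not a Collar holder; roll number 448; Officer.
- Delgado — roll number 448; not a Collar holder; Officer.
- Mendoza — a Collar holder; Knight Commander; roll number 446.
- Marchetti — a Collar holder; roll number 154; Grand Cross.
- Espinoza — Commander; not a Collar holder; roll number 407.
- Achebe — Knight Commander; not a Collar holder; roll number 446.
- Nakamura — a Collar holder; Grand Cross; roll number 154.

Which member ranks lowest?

By grade within the Order: Marchetti and Nakamura (Grand Cross); then Achebe and Mendoza (Knight Commander); then Espinoza (Commander); then Delgado and Ruiz (Officer); then Szabo (Member).
Marchetti and Nakamura both have roll number 154, so the next rule applies.
Among Marchetti and Nakamura, alphabetically by surname: Marchetti before Nakamura.
Achebe and Mendoza both have roll number 446, so the next rule applies.
Among Achebe and Mendoza, alphabetically by surname: Achebe before Mendoza.
Delgado and Ruiz both have roll number 448, so the next rule applies.
Among Delgado and Ruiz, alphabetically by surname: Delgado before Ruiz.
Order: Marchetti, Nakamura, Achebe, Mendoza, Espinoza, Delgado, Ruiz, Szabo.

Szabo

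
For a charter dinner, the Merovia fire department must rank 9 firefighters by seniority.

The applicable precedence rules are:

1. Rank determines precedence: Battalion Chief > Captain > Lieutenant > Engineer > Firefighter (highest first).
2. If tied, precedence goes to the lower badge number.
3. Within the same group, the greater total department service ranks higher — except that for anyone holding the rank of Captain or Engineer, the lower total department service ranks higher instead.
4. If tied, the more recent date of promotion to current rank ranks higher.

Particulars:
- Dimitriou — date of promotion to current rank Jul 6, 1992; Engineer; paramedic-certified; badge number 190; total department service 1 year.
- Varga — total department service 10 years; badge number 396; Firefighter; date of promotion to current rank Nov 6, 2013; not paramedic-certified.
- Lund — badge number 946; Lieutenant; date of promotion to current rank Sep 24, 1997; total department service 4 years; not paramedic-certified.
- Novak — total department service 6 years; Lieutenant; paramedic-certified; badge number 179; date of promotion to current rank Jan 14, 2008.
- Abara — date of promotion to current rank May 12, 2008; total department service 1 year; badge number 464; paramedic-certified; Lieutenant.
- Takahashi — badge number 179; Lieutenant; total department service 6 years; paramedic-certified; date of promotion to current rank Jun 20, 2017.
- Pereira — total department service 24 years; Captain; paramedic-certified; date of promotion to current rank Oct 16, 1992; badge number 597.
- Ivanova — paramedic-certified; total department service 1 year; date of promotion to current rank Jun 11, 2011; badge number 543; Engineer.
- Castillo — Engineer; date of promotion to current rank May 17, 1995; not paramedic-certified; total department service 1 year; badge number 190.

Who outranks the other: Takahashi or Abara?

Takahashi

By rank: Pereira (Captain); then Takahashi, Novak, Abara and Lund (Lieutenant); then Castillo, Dimitriou and Ivanova (Engineer); then Varga (Firefighter).
Among Takahashi, Novak, Abara and Lund, by badge number (lower first): Takahashi and Novak (179) before Abara (464) before Lund (946).
Takahashi and Novak both have total department service 6 years, so the next rule applies.
Among Takahashi and Novak, by date of promotion to current rank (later first): Takahashi (Jun 20, 2017) before Novak (Jan 14, 2008).
Among Castillo, Dimitriou and Ivanova, by badge number (lower first): Castillo and Dimitriou (190) before Ivanova (543).
Castillo and Dimitriou both have total department service 1 year, so the next rule applies.
Among Castillo and Dimitriou, by date of promotion to current rank (later first): Castillo (May 17, 1995) before Dimitriou (Jul 6, 1992).
So Takahashi takes precedence.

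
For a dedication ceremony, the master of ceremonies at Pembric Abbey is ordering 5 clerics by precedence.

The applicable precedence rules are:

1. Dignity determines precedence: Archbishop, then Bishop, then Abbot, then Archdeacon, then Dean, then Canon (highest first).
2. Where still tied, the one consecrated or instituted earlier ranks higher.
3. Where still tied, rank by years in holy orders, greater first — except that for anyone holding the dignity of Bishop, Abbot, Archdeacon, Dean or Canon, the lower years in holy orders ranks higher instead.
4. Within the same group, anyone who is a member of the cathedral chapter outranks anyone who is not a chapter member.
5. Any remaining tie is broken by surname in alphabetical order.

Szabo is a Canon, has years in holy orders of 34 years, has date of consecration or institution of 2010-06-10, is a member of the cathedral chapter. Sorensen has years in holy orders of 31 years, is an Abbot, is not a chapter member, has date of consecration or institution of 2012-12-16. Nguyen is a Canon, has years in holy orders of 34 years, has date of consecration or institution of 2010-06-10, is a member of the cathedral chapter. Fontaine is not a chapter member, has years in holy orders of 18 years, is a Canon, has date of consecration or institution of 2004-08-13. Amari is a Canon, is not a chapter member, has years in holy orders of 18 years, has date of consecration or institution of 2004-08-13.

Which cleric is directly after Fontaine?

By dignity: Sorensen (Abbot); then Amari, Fontaine, Nguyen and Szabo (Canon).
Among Amari, Fontaine, Nguyen and Szabo, by date of consecration or institution (earlier first): Amari and Fontaine (2004-08-13) before Nguyen and Szabo (2010-06-10).
Amari and Fontaine both have years in holy orders 18 years, so the next rule applies.
Amari and Fontaine are each not a chapter member, so the next rule applies.
Among Amari and Fontaine, alphabetically by surname: Amari before Fontaine.
Nguyen and Szabo both have years in holy orders 34 years, so the next rule applies.
Nguyen and Szabo are each a member of the cathedral chapter, so the next rule applies.
Among Nguyen and Szabo, alphabetically by surname: Nguyen before Szabo.
Order: Sorensen, Amari, Fontaine, Nguyen, Szabo.

Nguyen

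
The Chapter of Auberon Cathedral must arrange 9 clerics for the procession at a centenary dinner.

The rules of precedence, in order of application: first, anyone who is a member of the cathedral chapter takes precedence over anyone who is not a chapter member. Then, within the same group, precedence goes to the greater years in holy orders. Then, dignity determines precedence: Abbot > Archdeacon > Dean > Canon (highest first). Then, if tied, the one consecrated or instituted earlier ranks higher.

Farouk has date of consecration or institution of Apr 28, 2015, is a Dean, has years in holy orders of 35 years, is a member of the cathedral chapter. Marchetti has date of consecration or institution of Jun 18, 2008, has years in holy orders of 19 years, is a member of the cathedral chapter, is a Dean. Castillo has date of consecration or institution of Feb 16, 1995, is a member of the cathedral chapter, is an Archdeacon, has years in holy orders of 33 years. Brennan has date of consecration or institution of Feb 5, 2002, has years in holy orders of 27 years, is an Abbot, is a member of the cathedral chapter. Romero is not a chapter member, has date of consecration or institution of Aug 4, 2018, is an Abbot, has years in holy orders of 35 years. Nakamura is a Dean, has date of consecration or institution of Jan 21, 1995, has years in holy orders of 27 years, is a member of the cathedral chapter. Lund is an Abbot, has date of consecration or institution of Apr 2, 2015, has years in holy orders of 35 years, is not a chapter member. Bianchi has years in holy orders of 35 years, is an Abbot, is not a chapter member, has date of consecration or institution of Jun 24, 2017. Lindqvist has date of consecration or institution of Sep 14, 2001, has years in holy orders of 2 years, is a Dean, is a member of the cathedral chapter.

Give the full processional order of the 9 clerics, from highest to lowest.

Farouk, Castillo, Brennan, Nakamura, Marchetti, Lindqvist, Lund, Bianchi, Romero

By the first rule: Farouk, Castillo, Brennan, Nakamura, Marchetti and Lindqvist (each a member of the cathedral chapter); then Lund, Bianchi and Romero (each not a chapter member).
Among Farouk, Castillo, Brennan, Nakamura, Marchetti and Lindqvist, by years in holy orders (higher first): Farouk (35 years) before Castillo (33 years) before Brennan and Nakamura (27 years) before Marchetti (19 years) before Lindqvist (2 years).
Among Brennan and Nakamura, by dignity: Brennan (Abbot) before Nakamura (Dean).
Lund, Bianchi and Romero all have years in holy orders 35 years, so the next rule applies.
Lund, Bianchi and Romero are each Abbot, so the next rule applies.
Among Lund, Bianchi and Romero, by date of consecration or institution (earlier first): Lund (Apr 2, 2015) before Bianchi (Jun 24, 2017) before Romero (Aug 4, 2018).
Full order: Farouk, Castillo, Brennan, Nakamura, Marchetti, Lindqvist, Lund, Bianchi, Romero.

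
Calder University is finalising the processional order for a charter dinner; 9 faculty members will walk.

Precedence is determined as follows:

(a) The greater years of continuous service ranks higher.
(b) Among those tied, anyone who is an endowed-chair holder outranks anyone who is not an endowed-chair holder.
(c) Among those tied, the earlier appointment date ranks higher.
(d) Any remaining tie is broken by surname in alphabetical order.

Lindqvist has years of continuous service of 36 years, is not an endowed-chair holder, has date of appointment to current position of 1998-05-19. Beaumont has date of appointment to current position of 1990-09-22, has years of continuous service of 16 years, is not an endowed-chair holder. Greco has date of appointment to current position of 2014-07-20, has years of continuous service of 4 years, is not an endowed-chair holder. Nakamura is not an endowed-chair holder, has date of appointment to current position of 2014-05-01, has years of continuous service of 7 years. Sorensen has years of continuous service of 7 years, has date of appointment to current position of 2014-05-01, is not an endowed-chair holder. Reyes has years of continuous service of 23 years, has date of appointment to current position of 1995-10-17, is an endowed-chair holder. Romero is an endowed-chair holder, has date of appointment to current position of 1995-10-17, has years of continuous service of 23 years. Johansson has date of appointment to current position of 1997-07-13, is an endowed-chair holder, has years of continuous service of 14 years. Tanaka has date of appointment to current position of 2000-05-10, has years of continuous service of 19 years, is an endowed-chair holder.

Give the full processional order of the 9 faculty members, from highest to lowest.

By years of continuous service (higher first): Lindqvist (36 years); then Reyes and Romero (both 23 years); then Tanaka (19 years); then Beaumont (16 years); then Johansson (14 years); then Nakamura and Sorensen (both 7 years); then Greco (4 years).
Reyes and Romero are each an endowed-chair holder, so the next rule applies.
Reyes and Romero both have date of appointment to current position 1995-10-17, so the next rule applies.
Among Reyes and Romero, alphabetically by surname: Reyes before Romero.
Nakamura and Sorensen are each not an endowed-chair holder, so the next rule applies.
Nakamura and Sorensen both have date of appointment to current position 2014-05-01, so the next rule applies.
Among Nakamura and Sorensen, alphabetically by surname: Nakamura before Sorensen.
Full order: Lindqvist, Reyes, Romero, Tanaka, Beaumont, Johansson, Nakamura, Sorensen, Greco.

Lindqvist, Reyes, Romero, Tanaka, Beaumont, Johansson, Nakamura, Sorensen, Greco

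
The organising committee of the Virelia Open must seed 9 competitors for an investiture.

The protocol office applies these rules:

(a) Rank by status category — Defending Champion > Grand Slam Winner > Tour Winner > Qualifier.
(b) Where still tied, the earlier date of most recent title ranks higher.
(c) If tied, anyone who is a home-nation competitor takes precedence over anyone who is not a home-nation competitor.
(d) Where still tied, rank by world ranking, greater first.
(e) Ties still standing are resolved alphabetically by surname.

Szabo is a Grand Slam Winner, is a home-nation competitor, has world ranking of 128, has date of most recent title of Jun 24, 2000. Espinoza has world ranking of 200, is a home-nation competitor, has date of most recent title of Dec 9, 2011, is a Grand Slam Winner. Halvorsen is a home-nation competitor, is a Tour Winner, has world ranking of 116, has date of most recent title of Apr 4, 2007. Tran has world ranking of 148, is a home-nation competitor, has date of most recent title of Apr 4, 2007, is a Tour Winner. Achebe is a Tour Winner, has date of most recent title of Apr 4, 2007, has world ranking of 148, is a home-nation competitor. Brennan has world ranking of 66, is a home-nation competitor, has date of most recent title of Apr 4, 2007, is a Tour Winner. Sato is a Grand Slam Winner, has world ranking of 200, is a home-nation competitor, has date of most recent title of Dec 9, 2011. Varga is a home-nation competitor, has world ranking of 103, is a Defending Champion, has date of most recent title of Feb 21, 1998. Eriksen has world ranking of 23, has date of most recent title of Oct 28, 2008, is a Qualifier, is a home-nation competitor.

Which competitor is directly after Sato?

By status category: Varga (Defending Champion); then Szabo, Espinoza and Sato (Grand Slam Winner); then Achebe, Tran, Halvorsen and Brennan (Tour Winner); then Eriksen (Qualifier).
Among Szabo, Espinoza and Sato, by date of most recent title (earlier first): Szabo (Jun 24, 2000) before Espinoza and Sato (Dec 9, 2011).
Espinoza and Sato are each a home-nation competitor, so the next rule applies.
Espinoza and Sato both have world ranking 200, so the next rule applies.
Among Espinoza and Sato, alphabetically by surname: Espinoza before Sato.
Achebe, Tran, Halvorsen and Brennan all have date of most recent title Apr 4, 2007, so the next rule applies.
Achebe, Tran, Halvorsen and Brennan are each a home-nation competitor, so the next rule applies.
Among Achebe, Tran, Halvorsen and Brennan, by world ranking (higher first): Achebe and Tran (148) before Halvorsen (116) before Brennan (66).
Among Achebe and Tran, alphabetically by surname: Achebe before Tran.
Order: Varga, Szabo, Espinoza, Sato, Achebe, Tran, Halvorsen, Brennan, Eriksen.

Achebe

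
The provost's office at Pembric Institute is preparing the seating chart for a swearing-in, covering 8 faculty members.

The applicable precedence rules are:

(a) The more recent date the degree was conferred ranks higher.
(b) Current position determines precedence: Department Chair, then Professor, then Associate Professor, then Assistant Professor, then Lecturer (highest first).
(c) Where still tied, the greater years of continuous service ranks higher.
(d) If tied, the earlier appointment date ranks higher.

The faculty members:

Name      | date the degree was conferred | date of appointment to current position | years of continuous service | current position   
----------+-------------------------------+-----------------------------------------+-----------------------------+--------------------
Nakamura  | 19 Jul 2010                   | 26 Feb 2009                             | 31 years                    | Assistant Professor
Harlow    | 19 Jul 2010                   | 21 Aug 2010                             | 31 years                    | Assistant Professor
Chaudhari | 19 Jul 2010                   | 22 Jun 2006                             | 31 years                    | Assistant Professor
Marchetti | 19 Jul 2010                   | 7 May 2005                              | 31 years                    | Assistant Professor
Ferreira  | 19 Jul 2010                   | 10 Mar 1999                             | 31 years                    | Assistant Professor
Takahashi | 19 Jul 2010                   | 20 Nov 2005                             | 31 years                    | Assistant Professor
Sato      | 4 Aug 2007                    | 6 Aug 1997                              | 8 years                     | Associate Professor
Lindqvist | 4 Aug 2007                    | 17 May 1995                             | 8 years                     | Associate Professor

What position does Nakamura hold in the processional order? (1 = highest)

By date the degree was conferred (later first): Ferreira, Marchetti, Takahashi, Chaudhari, Nakamura and Harlow (each 19 Jul 2010); then Lindqvist and Sato (both 4 Aug 2007).
Ferreira, Marchetti, Takahashi, Chaudhari, Nakamura and Harlow are each Assistant Professor, so the next rule applies.
Ferreira, Marchetti, Takahashi, Chaudhari, Nakamura and Harlow all have years of continuous service 31 years, so the next rule applies.
Among Ferreira, Marchetti, Takahashi, Chaudhari, Nakamura and Harlow, by date of appointment to current position (earlier first): Ferreira (10 Mar 1999) before Marchetti (7 May 2005) before Takahashi (20 Nov 2005) before Chaudhari (22 Jun 2006) before Nakamura (26 Feb 2009) before Harlow (21 Aug 2010).
Lindqvist and Sato are each Associate Professor, so the next rule applies.
Lindqvist and Sato both have years of continuous service 8 years, so the next rule applies.
Among Lindqvist and Sato, by date of appointment to current position (earlier first): Lindqvist (17 May 1995) before Sato (6 Aug 1997).
Order: Ferreira, Marchetti, Takahashi, Chaudhari, Nakamura, Harlow, Lindqvist, Sato. So position 5.

5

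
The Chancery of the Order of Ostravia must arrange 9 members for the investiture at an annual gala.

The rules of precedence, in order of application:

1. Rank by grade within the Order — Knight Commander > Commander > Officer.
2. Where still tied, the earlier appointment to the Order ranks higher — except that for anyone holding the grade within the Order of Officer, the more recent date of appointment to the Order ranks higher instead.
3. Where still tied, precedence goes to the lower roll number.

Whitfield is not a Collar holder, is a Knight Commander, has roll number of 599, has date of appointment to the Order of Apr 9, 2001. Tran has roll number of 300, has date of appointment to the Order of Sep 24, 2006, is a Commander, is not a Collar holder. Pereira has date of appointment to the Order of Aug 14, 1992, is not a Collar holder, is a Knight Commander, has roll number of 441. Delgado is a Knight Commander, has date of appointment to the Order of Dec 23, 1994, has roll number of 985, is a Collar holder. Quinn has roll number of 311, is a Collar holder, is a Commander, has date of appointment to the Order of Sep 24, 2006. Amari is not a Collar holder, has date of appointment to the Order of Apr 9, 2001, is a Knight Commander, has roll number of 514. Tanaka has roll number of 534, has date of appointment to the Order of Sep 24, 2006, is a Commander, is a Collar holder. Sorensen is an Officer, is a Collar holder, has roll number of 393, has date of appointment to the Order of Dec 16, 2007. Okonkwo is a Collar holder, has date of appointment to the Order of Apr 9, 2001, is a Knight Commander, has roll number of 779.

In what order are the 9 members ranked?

By grade within the Order: Pereira, Delgado, Amari, Whitfield and Okonkwo (Knight Commander); then Tran, Quinn and Tanaka (Commander); then Sorensen (Officer).
Among Pereira, Delgado, Amari, Whitfield and Okonkwo, by date of appointment to the Order (earlier first): Pereira (Aug 14, 1992) before Delgado (Dec 23, 1994) before Amari, Whitfield and Okonkwo (Apr 9, 2001).
Among Amari, Whitfield and Okonkwo, by roll number (lower first): Amari (514) before Whitfield (599) before Okonkwo (779).
Tran, Quinn and Tanaka all have date of appointment to the Order Sep 24, 2006, so the next rule applies.
Among Tran, Quinn and Tanaka, by roll number (lower first): Tran (300) before Quinn (311) before Tanaka (534).
Full order: Pereira, Delgado, Amari, Whitfield, Okonkwo, Tran, Quinn, Tanaka, Sorensen.

Pereira, Delgado, Amari, Whitfield, Okonkwo, Tran, Quinn, Tanaka, Sorensen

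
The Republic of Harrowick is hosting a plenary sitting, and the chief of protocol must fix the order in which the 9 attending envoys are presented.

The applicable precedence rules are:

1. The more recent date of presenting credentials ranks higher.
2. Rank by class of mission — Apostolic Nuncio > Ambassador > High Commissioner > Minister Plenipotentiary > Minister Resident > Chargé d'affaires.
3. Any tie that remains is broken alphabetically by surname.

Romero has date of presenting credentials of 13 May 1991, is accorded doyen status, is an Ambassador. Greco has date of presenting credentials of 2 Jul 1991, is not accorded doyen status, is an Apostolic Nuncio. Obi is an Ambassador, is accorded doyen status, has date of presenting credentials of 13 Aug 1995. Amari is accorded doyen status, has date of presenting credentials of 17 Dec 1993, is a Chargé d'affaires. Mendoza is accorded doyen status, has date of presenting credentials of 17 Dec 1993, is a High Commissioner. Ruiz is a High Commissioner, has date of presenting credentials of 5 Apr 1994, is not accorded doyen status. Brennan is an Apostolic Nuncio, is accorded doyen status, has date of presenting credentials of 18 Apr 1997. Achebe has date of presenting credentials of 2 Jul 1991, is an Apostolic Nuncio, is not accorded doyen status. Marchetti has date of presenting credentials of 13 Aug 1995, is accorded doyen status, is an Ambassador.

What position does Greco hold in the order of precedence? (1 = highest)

8

By date of presenting credentials (later first): Brennan (18 Apr 1997); then Marchetti and Obi (both 13 Aug 1995); then Ruiz (5 Apr 1994); then Mendoza and Amari (both 17 Dec 1993); then Achebe and Greco (both 2 Jul 1991); then Romero (13 May 1991).
Marchetti and Obi are each Ambassador, so the next rule applies.
Among Marchetti and Obi, alphabetically by surname: Marchetti before Obi.
Among Mendoza and Amari, by class of mission: Mendoza (High Commissioner) before Amari (Chargé d'affaires).
Achebe and Greco are each Apostolic Nuncio, so the next rule applies.
Among Achebe and Greco, alphabetically by surname: Achebe before Greco.
Order: Brennan, Marchetti, Obi, Ruiz, Mendoza, Amari, Achebe, Greco, Romero. So position 8.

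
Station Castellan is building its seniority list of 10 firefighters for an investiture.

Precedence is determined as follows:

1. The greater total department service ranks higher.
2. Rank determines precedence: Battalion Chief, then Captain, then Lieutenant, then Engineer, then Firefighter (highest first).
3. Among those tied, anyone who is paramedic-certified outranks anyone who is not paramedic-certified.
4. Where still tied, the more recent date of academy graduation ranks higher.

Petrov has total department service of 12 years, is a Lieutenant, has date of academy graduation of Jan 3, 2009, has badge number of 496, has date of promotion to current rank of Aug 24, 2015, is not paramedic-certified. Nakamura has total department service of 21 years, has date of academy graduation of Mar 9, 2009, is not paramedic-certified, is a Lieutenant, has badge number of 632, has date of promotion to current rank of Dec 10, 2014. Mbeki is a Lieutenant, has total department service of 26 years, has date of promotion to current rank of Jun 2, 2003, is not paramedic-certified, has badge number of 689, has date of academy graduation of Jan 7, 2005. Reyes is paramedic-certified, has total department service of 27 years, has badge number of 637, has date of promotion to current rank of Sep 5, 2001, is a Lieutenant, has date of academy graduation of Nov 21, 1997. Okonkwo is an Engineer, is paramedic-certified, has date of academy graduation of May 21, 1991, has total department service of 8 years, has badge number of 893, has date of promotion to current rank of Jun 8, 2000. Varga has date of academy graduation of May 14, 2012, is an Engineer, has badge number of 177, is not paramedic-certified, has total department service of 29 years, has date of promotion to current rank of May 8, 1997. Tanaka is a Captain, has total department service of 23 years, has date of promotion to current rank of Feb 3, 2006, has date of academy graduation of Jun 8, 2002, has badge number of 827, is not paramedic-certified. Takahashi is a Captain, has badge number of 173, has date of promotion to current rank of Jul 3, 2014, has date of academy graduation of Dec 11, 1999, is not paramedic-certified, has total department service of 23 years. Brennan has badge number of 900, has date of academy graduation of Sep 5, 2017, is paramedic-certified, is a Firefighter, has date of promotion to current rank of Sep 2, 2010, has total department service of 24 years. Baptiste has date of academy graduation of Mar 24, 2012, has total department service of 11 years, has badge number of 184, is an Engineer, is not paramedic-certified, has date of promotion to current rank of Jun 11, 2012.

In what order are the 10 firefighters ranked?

Varga, Reyes, Mbeki, Brennan, Tanaka, Takahashi, Nakamura, Petrov, Baptiste, Okonkwo

By total department service (higher first): Varga (29 years); then Reyes (27 years); then Mbeki (26 years); then Brennan (24 years); then Tanaka and Takahashi (both 23 years); then Nakamura (21 years); then Petrov (12 years); then Baptiste (11 years); then Okonkwo (8 years).
Tanaka and Takahashi are each Captain, so the next rule applies.
Tanaka and Takahashi are each not paramedic-certified, so the next rule applies.
Among Tanaka and Takahashi, by date of academy graduation (later first): Tanaka (Jun 8, 2002) before Takahashi (Dec 11, 1999).
Full order: Varga, Reyes, Mbeki, Brennan, Tanaka, Takahashi, Nakamura, Petrov, Baptiste, Okonkwo.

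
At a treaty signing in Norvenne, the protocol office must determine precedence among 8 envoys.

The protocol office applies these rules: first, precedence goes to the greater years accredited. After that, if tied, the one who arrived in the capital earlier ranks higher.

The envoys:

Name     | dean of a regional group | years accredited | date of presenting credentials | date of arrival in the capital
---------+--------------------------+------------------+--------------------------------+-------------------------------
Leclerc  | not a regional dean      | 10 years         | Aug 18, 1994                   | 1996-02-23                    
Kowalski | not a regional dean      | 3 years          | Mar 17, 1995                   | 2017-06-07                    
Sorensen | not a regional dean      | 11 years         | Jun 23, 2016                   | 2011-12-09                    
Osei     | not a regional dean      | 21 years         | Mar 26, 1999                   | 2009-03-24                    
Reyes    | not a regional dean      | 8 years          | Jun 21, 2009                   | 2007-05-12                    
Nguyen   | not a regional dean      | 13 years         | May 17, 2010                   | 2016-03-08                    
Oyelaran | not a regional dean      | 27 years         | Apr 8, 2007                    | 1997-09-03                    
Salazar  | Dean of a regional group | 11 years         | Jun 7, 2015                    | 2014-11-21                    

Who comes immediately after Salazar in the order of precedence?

Leclerc

By years accredited (higher first): Oyelaran (27 years); then Osei (21 years); then Nguyen (13 years); then Sorensen and Salazar (both 11 years); then Leclerc (10 years); then Reyes (8 years); then Kowalski (3 years).
Among Sorensen and Salazar, by date of arrival in the capital (earlier first): Sorensen (2011-12-09) before Salazar (2014-11-21).
Order: Oyelaran, Osei, Nguyen, Sorensen, Salazar, Leclerc, Reyes, Kowalski.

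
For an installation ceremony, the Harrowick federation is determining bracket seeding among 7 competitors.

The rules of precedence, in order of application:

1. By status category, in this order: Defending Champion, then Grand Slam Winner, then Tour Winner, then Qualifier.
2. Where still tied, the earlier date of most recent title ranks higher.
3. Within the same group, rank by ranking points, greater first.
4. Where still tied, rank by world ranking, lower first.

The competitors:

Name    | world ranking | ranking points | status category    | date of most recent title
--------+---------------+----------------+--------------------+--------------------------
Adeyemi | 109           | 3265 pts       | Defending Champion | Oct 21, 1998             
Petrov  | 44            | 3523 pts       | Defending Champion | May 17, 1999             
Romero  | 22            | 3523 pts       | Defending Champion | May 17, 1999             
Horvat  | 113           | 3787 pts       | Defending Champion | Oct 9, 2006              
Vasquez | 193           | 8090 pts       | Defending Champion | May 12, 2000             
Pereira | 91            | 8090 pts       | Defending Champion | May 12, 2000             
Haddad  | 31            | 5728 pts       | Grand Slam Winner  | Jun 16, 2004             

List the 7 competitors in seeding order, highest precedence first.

By status category: Adeyemi, Romero, Petrov, Pereira, Vasquez and Horvat (Defending Champion); then Haddad (Grand Slam Winner).
Among Adeyemi, Romero, Petrov, Pereira, Vasquez and Horvat, by date of most recent title (earlier first): Adeyemi (Oct 21, 1998) before Romero and Petrov (May 17, 1999) before Pereira and Vasquez (May 12, 2000) before Horvat (Oct 9, 2006).
Romero and Petrov both have ranking points 3523 pts, so the next rule applies.
Among Romero and Petrov, by world ranking (lower first): Romero (22) before Petrov (44).
Pereira and Vasquez both have ranking points 8090 pts, so the next rule applies.
Among Pereira and Vasquez, by world ranking (lower first): Pereira (91) before Vasquez (193).
Full order: Adeyemi, Romero, Petrov, Pereira, Vasquez, Horvat, Haddad.

Adeyemi, Romero, Petrov, Pereira, Vasquez, Horvat, Haddad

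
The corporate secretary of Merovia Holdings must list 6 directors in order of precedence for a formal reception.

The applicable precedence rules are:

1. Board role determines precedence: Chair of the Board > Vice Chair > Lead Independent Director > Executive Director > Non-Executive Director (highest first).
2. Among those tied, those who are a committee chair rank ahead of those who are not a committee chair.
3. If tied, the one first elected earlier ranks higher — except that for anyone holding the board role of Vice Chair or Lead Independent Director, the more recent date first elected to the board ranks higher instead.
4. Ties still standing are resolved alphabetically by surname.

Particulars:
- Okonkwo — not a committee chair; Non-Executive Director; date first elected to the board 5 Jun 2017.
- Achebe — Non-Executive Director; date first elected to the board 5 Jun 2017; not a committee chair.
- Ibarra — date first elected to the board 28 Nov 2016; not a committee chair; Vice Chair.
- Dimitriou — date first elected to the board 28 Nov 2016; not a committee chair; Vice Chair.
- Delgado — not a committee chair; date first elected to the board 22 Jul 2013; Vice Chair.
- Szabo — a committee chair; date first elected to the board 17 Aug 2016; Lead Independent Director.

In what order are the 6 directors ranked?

By board role: Dimitriou, Ibarra and Delgado (Vice Chair); then Szabo (Lead Independent Director); then Achebe and Okonkwo (Non-Executive Director).
Dimitriou, Ibarra and Delgado are each not a committee chair, so the next rule applies.
Among Dimitriou, Ibarra and Delgado, by date first elected to the board (later first) (reversed rule for this group): Dimitriou and Ibarra (28 Nov 2016) before Delgado (22 Jul 2013).
Among Dimitriou and Ibarra, alphabetically by surname: Dimitriou before Ibarra.
Achebe and Okonkwo are each not a committee chair, so the next rule applies.
Achebe and Okonkwo both have date first elected to the board 5 Jun 2017, so the next rule applies.
Among Achebe and Okonkwo, alphabetically by surname: Achebe before Okonkwo.
Full order: Dimitriou, Ibarra, Delgado, Szabo, Achebe, Okonkwo.

Dimitriou, Ibarra, Delgado, Szabo, Achebe, Okonkwo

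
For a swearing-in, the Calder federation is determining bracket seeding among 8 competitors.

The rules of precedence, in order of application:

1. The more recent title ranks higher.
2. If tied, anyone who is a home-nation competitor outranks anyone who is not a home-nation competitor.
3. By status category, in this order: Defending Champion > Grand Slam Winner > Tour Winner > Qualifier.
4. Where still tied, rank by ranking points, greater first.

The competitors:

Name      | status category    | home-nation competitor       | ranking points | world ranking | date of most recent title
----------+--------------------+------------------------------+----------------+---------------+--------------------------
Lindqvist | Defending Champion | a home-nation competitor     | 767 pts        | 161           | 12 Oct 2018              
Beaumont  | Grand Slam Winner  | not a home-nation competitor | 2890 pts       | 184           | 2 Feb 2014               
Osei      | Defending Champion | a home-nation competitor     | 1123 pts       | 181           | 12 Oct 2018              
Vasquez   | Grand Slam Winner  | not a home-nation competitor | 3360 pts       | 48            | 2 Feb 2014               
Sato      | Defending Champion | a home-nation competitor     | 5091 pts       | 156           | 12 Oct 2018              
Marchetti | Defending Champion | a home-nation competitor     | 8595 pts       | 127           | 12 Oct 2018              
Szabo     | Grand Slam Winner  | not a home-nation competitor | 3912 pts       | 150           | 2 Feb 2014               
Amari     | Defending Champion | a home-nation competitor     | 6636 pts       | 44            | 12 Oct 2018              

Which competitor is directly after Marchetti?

Amari

By date of most recent title (later first): Marchetti, Amari, Sato, Osei and Lindqvist (each 12 Oct 2018); then Szabo, Vasquez and Beaumont (each 2 Feb 2014).
Marchetti, Amari, Sato, Osei and Lindqvist are each a home-nation competitor, so the next rule applies.
Marchetti, Amari, Sato, Osei and Lindqvist are each Defending Champion, so the next rule applies.
Among Marchetti, Amari, Sato, Osei and Lindqvist, by ranking points (higher first): Marchetti (8595 pts) before Amari (6636 pts) before Sato (5091 pts) before Osei (1123 pts) before Lindqvist (767 pts).
Szabo, Vasquez and Beaumont are each not a home-nation competitor, so the next rule applies.
Szabo, Vasquez and Beaumont are each Grand Slam Winner, so the next rule applies.
Among Szabo, Vasquez and Beaumont, by ranking points (higher first): Szabo (3912 pts) before Vasquez (3360 pts) before Beaumont (2890 pts).
Order: Marchetti, Amari, Sato, Osei, Lindqvist, Szabo, Vasquez, Beaumont.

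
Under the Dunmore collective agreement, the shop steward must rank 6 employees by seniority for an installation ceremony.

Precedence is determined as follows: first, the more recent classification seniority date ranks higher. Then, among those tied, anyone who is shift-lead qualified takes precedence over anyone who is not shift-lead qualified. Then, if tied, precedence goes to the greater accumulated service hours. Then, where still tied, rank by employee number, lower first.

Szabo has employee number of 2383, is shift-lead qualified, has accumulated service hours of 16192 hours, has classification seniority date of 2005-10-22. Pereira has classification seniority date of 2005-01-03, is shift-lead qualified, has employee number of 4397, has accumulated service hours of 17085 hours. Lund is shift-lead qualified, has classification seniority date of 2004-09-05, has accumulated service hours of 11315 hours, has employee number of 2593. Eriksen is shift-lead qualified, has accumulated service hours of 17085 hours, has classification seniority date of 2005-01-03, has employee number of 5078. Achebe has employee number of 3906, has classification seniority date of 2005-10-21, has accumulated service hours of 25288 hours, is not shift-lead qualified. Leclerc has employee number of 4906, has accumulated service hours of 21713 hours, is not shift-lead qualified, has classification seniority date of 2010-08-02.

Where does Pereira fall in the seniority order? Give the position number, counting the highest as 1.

By classification seniority date (later first): Leclerc (2010-08-02); then Szabo (2005-10-22); then Achebe (2005-10-21); then Pereira and Eriksen (both 2005-01-03); then Lund (2004-09-05).
Pereira and Eriksen are each shift-lead qualified, so the next rule applies.
Pereira and Eriksen both have accumulated service hours 17085 hours, so the next rule applies.
Among Pereira and Eriksen, by employee number (lower first): Pereira (4397) before Eriksen (5078).
Order: Leclerc, Szabo, Achebe, Pereira, Eriksen, Lund. So position 4.

4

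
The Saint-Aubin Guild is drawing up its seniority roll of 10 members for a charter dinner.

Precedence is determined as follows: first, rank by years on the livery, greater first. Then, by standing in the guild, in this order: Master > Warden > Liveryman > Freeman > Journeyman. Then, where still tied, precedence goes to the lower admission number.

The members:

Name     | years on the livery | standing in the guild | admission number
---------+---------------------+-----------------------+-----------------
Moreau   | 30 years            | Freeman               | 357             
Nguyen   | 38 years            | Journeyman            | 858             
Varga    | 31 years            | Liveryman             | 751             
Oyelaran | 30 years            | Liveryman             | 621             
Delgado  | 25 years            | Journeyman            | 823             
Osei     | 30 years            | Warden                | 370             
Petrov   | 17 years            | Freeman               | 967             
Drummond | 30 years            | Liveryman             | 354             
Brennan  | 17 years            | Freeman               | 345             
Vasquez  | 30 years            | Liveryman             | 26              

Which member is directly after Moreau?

By years on the livery (higher first): Nguyen (38 years); then Varga (31 years); then Osei, Vasquez, Drummond, Oyelaran and Moreau (each 30 years); then Delgado (25 years); then Brennan and Petrov (both 17 years).
Among Osei, Vasquez, Drummond, Oyelaran and Moreau, by standing in the guild: Osei (Warden) before Vasquez, Drummond and Oyelaran (Liveryman) before Moreau (Freeman).
Among Vasquez, Drummond and Oyelaran, by admission number (lower first): Vasquez (26) before Drummond (354) before Oyelaran (621).
Brennan and Petrov are each Freeman, so the next rule applies.
Among Brennan and Petrov, by admission number (lower first): Brennan (345) before Petrov (967).
Order: Nguyen, Varga, Osei, Vasquez, Drummond, Oyelaran, Moreau, Delgado, Brennan, Petrov.

Delgado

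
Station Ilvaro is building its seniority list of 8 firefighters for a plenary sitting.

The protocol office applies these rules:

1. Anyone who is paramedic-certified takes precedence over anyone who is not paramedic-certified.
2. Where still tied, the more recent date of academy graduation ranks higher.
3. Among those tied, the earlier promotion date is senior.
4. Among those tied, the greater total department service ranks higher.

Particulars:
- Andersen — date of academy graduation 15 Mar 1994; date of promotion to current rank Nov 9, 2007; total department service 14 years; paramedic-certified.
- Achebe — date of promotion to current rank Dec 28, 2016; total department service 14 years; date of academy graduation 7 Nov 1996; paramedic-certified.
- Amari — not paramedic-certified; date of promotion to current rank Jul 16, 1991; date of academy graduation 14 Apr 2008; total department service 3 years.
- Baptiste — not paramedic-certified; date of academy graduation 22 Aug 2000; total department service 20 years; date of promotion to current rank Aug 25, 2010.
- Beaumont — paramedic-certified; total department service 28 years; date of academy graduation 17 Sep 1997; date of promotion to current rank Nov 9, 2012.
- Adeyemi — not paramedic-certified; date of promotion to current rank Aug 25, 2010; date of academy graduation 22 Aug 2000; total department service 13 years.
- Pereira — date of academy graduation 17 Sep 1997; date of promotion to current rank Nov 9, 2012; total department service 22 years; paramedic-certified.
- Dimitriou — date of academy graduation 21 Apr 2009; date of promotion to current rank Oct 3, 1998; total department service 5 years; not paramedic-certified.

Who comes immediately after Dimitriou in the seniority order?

By the first rule: Beaumont, Pereira, Achebe and Andersen (each paramedic-certified); then Dimitriou, Amari, Baptiste and Adeyemi (each not paramedic-certified).
Among Beaumont, Pereira, Achebe and Andersen, by date of academy graduation (later first): Beaumont and Pereira (17 Sep 1997) before Achebe (7 Nov 1996) before Andersen (15 Mar 1994).
Beaumont and Pereira both have date of promotion to current rank Nov 9, 2012, so the next rule applies.
Among Beaumont and Pereira, by total department service (higher first): Beaumont (28 years) before Pereira (22 years).
Among Dimitriou, Amari, Baptiste and Adeyemi, by date of academy graduation (later first): Dimitriou (21 Apr 2009) before Amari (14 Apr 2008) before Baptiste and Adeyemi (22 Aug 2000).
Baptiste and Adeyemi both have date of promotion to current rank Aug 25, 2010, so the next rule applies.
Among Baptiste and Adeyemi, by total department service (higher first): Baptiste (20 years) before Adeyemi (13 years).
Order: Beaumont, Pereira, Achebe, Andersen, Dimitriou, Amari, Baptiste, Adeyemi.

Amari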